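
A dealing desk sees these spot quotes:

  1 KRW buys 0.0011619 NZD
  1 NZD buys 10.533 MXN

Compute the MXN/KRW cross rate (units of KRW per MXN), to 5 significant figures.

1 MXN ÷ 10.533 = 0.0949397 NZD
0.0949397 NZD ÷ 0.0011619 = 81.7107 KRW

MXN/KRW = 81.711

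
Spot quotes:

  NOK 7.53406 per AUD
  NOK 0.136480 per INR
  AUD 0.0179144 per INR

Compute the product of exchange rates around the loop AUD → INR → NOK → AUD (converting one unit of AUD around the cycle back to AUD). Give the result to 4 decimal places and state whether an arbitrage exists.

Around AUD → INR → NOK → AUD: 1 ÷ 0.0179144 × 0.136480 ÷ 7.53406 = 1.011201
Product > 1; profitable direction is AUD → INR → NOK → AUD.

1.0112 (arbitrage exists)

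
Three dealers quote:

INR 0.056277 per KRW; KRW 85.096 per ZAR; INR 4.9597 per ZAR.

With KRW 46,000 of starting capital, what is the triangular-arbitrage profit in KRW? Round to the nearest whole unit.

Profitable loop is KRW → ZAR → INR → KRW:
KRW 46,000 ÷ 85.096 = ZAR 540.57
ZAR 540.57 × 4.9597 = INR 2,681.04
INR 2,681.04 ÷ 0.056277 = KRW 47,640
Profit = KRW 47,640 − KRW 46,000

Profit: KRW 1,640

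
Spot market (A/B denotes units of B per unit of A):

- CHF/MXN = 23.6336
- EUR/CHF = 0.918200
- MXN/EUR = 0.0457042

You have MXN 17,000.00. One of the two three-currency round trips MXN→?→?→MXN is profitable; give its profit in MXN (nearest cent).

Profit: MXN 140.59

Profitable loop is MXN → CHF → EUR → MXN:
MXN 17,000.00 ÷ 23.6336 = CHF 719.31
CHF 719.31 ÷ 0.918200 = EUR 783.40
EUR 783.40 ÷ 0.0457042 = MXN 17,140.59
Profit = MXN 17,140.59 − MXN 17,000.00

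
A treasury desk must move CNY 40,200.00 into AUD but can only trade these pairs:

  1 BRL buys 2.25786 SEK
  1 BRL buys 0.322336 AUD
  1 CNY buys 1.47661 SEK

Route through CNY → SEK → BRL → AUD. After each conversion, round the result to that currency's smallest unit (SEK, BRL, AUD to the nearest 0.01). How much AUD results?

AUD 8,474.30

CNY 40,200.00 × 1.47661 = SEK 59,359.72
SEK 59,359.72 ÷ 2.25786 = BRL 26,290.26
BRL 26,290.26 × 0.322336 = AUD 8,474.30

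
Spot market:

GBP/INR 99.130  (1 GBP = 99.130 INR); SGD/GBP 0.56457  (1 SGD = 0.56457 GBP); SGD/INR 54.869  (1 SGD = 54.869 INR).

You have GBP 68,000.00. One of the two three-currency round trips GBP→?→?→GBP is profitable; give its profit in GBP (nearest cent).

Profitable loop is GBP → INR → SGD → GBP:
GBP 68,000.00 × 99.130 = INR 6,740,840.00
INR 6,740,840.00 ÷ 54.869 = SGD 122,853.34
SGD 122,853.34 × 0.56457 = GBP 69,359.31
Profit = GBP 69,359.31 − GBP 68,000.00

Profit: GBP 1,359.31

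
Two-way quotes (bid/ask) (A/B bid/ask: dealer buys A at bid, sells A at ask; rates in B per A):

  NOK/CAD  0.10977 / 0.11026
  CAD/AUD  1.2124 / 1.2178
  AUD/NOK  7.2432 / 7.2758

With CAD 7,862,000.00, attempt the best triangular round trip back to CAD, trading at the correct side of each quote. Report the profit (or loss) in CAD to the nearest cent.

Best loop CAD → NOK → AUD → CAD:
CAD 7,862,000.00 ÷ 0.11026 (buy NOK at ask) = NOK 71,304,190.10
NOK 71,304,190.10 ÷ 7.2758 (buy AUD at ask) = AUD 9,800,185.56
AUD 9,800,185.56 ÷ 1.2178 (buy CAD at ask) = CAD 8,047,450.78

Net profit: CAD 185,450.78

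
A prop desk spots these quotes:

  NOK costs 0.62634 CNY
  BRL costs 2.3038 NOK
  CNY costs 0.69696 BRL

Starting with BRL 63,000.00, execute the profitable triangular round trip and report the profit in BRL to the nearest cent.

Profitable loop is BRL → NOK → CNY → BRL:
BRL 63,000.00 × 2.3038 = NOK 145,139.40
NOK 145,139.40 × 0.62634 = CNY 90,906.61
CNY 90,906.61 × 0.69696 = BRL 63,358.27
Profit = BRL 63,358.27 − BRL 63,000.00

Profit: BRL 358.27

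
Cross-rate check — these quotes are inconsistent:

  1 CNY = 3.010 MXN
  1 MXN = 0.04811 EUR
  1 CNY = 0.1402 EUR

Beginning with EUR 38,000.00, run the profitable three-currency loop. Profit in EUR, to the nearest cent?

Profitable loop is EUR → CNY → MXN → EUR:
EUR 38,000.00 ÷ 0.1402 = CNY 271,041.37
CNY 271,041.37 × 3.010 = MXN 815,834.52
MXN 815,834.52 × 0.04811 = EUR 39,249.80
Profit = EUR 39,249.80 − EUR 38,000.00

Profit: EUR 1,249.80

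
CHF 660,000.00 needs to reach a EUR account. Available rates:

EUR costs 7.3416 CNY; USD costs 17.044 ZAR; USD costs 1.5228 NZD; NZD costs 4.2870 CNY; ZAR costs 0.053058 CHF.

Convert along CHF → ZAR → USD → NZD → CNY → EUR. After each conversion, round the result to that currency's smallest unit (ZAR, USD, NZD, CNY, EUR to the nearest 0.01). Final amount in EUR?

EUR 648,973.80

CHF 660,000.00 ÷ 0.053058 = ZAR 12,439,217.46
ZAR 12,439,217.46 ÷ 17.044 = USD 729,829.70
USD 729,829.70 × 1.5228 = NZD 1,111,384.67
NZD 1,111,384.67 × 4.2870 = CNY 4,764,506.08
CNY 4,764,506.08 ÷ 7.3416 = EUR 648,973.80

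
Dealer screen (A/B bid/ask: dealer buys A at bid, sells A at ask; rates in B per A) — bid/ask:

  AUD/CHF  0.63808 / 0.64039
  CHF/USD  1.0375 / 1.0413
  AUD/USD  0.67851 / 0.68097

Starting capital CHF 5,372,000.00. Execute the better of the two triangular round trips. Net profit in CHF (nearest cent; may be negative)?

Best loop CHF → AUD → USD → CHF:
CHF 5,372,000.00 ÷ 0.64039 (buy AUD at ask) = AUD 8,388,638.17
AUD 8,388,638.17 × 0.67851 (sell AUD at bid) = USD 5,691,774.89
USD 5,691,774.89 ÷ 1.0413 (buy CHF at ask) = CHF 5,466,027.93

Net profit: CHF 94,027.93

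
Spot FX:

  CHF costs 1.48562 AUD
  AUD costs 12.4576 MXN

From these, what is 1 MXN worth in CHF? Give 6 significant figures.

MXN/CHF = 0.0540329

1 MXN ÷ 12.4576 = 0.0802723 AUD
0.0802723 AUD ÷ 1.48562 = 0.0540329 CHF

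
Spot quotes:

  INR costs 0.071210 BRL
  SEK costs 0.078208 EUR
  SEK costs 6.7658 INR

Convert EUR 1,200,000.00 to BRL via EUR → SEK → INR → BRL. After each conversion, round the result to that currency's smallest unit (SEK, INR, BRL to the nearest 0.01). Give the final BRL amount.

BRL 7,392,480.84

EUR 1,200,000.00 ÷ 0.078208 = SEK 15,343,698.85
SEK 15,343,698.85 × 6.7658 = INR 103,812,397.68
INR 103,812,397.68 × 0.071210 = BRL 7,392,480.84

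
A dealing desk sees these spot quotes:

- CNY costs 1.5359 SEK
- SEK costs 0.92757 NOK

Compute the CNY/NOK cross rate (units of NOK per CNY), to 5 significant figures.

1 CNY × 1.5359 = 1.5359 SEK
1.5359 SEK × 0.92757 = 1.42465 NOK

CNY/NOK = 1.4247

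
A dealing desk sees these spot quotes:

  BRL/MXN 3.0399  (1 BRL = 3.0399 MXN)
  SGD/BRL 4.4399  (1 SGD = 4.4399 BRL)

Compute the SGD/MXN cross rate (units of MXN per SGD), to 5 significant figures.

1 SGD × 4.4399 = 4.4399 BRL
4.4399 BRL × 3.0399 = 13.4969 MXN

SGD/MXN = 13.497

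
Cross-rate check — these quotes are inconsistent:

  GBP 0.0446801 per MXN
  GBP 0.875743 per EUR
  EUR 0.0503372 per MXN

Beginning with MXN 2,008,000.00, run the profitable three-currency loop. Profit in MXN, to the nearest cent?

Profitable loop is MXN → GBP → EUR → MXN:
MXN 2,008,000.00 × 0.0446801 = GBP 89,717.64
GBP 89,717.64 ÷ 0.875743 = EUR 102,447.45
EUR 102,447.45 ÷ 0.0503372 = MXN 2,035,223.53
Profit = MXN 2,035,223.53 − MXN 2,008,000.00

Profit: MXN 27,223.53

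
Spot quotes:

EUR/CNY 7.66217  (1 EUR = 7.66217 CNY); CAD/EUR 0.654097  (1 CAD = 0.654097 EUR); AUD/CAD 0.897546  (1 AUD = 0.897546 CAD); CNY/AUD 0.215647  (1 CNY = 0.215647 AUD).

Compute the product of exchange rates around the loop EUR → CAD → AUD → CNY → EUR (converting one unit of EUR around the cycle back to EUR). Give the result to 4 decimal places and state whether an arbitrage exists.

1.0309 (arbitrage exists)

Around EUR → CAD → AUD → CNY → EUR: 1 ÷ 0.654097 ÷ 0.897546 ÷ 0.215647 ÷ 7.66217 = 1.030875
Product > 1; profitable direction is EUR → CAD → AUD → CNY → EUR.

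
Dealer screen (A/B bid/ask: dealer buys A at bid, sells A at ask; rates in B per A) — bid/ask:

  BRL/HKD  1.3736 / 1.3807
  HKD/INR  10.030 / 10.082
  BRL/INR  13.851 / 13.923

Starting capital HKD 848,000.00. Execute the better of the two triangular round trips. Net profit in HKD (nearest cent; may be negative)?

Best loop HKD → BRL → INR → HKD:
HKD 848,000.00 ÷ 1.3807 (buy BRL at ask) = BRL 614,181.21
BRL 614,181.21 × 13.851 (sell BRL at bid) = INR 8,507,023.97
INR 8,507,023.97 ÷ 10.082 (buy HKD at ask) = HKD 843,783.37

Net result: HKD -4,216.63 (no profitable arbitrage after spreads)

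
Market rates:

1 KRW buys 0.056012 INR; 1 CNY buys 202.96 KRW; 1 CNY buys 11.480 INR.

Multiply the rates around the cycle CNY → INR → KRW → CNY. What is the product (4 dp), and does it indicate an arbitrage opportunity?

Around CNY → INR → KRW → CNY: 1 × 11.480 ÷ 0.056012 ÷ 202.96 = 1.009835
Product > 1; profitable direction is CNY → INR → KRW → CNY.

1.0098 (arbitrage exists)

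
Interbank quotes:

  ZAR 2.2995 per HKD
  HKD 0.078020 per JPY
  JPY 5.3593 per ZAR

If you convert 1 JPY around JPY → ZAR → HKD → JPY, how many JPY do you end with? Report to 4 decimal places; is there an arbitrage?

Around JPY → ZAR → HKD → JPY: 1 ÷ 5.3593 ÷ 2.2995 ÷ 0.078020 = 1.040046
Product > 1; profitable direction is JPY → ZAR → HKD → JPY.

1.0400 (arbitrage exists)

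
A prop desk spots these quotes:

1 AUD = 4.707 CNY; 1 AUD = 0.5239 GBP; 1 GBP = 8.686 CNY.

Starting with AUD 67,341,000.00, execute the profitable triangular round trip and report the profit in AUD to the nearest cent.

Profit: AUD 2,314,519.58

Profitable loop is AUD → CNY → GBP → AUD:
AUD 67,341,000.00 × 4.707 = CNY 316,974,087.00
CNY 316,974,087.00 ÷ 8.686 = GBP 36,492,526.71
GBP 36,492,526.71 ÷ 0.5239 = AUD 69,655,519.58
Profit = AUD 69,655,519.58 − AUD 67,341,000.00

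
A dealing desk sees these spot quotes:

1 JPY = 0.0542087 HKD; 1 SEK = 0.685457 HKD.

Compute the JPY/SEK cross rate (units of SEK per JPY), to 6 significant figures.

JPY/SEK = 0.0790840

1 JPY × 0.0542087 = 0.0542087 HKD
0.0542087 HKD ÷ 0.685457 = 0.079084 SEK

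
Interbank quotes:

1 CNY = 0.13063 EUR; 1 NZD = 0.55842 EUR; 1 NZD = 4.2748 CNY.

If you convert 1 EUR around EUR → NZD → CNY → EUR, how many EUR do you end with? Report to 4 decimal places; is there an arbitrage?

1.0000 (no arbitrage)

Around EUR → NZD → CNY → EUR: 1 ÷ 0.55842 × 4.2748 × 0.13063 = 0.999995
Product ≈ 1 (deviation 0.001%, within rounding noise).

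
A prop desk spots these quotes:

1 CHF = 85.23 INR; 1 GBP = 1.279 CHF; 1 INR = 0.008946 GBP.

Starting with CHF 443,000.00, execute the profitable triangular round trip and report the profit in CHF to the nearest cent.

Profitable loop is CHF → GBP → INR → CHF:
CHF 443,000.00 ÷ 1.279 = GBP 346,364.35
GBP 346,364.35 ÷ 0.008946 = INR 38,717,230.85
INR 38,717,230.85 ÷ 85.23 = CHF 454,267.64
Profit = CHF 454,267.64 − CHF 443,000.00

Profit: CHF 11,267.64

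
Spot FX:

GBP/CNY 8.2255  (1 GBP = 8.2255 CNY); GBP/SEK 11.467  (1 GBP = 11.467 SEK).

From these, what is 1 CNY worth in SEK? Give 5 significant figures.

CNY/SEK = 1.3941

1 CNY ÷ 8.2255 = 0.121573 GBP
0.121573 GBP × 11.467 = 1.39408 SEK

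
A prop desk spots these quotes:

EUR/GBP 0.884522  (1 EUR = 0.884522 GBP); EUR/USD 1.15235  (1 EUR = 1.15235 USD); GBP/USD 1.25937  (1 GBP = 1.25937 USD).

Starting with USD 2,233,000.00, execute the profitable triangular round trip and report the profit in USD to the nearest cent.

Profit: USD 76,995.57

Profitable loop is USD → GBP → EUR → USD:
USD 2,233,000.00 ÷ 1.25937 = GBP 1,773,108.78
GBP 1,773,108.78 ÷ 0.884522 = EUR 2,004,595.45
EUR 2,004,595.45 × 1.15235 = USD 2,309,995.57
Profit = USD 2,309,995.57 − USD 2,233,000.00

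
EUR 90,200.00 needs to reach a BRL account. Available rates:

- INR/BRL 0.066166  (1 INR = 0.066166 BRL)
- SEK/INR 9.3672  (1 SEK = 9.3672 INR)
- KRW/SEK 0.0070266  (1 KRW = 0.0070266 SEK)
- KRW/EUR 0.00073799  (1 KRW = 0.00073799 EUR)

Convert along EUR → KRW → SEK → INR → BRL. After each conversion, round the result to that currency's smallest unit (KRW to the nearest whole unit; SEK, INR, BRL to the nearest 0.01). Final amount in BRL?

EUR 90,200.00 ÷ 0.00073799 = KRW 122,223,878
KRW 122,223,878 × 0.0070266 = SEK 858,818.30
SEK 858,818.30 × 9.3672 = INR 8,044,722.78
INR 8,044,722.78 × 0.066166 = BRL 532,287.13

BRL 532,287.13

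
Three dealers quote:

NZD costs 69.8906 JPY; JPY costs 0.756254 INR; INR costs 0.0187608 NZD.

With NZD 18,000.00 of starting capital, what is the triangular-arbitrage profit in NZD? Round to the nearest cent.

Profitable loop is NZD → INR → JPY → NZD:
NZD 18,000.00 ÷ 0.0187608 = INR 959,447.36
INR 959,447.36 ÷ 0.756254 = JPY 1,268,684
JPY 1,268,684 ÷ 69.8906 = NZD 18,152.43
Profit = NZD 18,152.43 − NZD 18,000.00

Profit: NZD 152.43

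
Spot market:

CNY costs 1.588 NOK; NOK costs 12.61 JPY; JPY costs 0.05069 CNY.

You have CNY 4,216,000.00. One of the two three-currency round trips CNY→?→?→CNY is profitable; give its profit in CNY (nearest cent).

Profit: CNY 63,455.14

Profitable loop is CNY → NOK → JPY → CNY:
CNY 4,216,000.00 × 1.588 = NOK 6,695,008.00
NOK 6,695,008.00 × 12.61 = JPY 84,424,051
JPY 84,424,051 × 0.05069 = CNY 4,279,455.14
Profit = CNY 4,279,455.14 − CNY 4,216,000.00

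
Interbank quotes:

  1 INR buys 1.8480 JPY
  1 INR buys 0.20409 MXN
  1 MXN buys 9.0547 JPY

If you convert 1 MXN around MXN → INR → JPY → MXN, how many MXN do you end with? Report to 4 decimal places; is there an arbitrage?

1.0000 (no arbitrage)

Around MXN → INR → JPY → MXN: 1 ÷ 0.20409 × 1.8480 ÷ 9.0547 = 1.000014
Product ≈ 1 (deviation 0.001%, within rounding noise).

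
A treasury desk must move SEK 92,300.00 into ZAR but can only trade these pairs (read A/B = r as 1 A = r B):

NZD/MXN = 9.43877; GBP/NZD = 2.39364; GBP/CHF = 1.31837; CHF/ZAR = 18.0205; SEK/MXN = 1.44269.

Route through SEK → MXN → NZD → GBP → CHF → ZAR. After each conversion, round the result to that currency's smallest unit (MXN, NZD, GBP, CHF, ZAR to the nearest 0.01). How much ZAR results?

ZAR 140,024.69

SEK 92,300.00 × 1.44269 = MXN 133,160.29
MXN 133,160.29 ÷ 9.43877 = NZD 14,107.80
NZD 14,107.80 ÷ 2.39364 = GBP 5,893.87
GBP 5,893.87 × 1.31837 = CHF 7,770.30
CHF 7,770.30 × 18.0205 = ZAR 140,024.69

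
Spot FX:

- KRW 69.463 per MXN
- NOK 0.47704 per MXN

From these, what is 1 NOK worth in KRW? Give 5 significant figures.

NOK/KRW = 145.61

1 NOK ÷ 0.47704 = 2.09626 MXN
2.09626 MXN × 69.463 = 145.613 KRW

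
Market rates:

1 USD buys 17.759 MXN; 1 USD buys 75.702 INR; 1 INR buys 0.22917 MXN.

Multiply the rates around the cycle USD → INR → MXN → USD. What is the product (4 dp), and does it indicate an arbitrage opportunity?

0.9769 (arbitrage exists)

Around USD → INR → MXN → USD: 1 × 75.702 × 0.22917 ÷ 17.759 = 0.976892
Product < 1; profitable direction is USD → MXN → INR → USD.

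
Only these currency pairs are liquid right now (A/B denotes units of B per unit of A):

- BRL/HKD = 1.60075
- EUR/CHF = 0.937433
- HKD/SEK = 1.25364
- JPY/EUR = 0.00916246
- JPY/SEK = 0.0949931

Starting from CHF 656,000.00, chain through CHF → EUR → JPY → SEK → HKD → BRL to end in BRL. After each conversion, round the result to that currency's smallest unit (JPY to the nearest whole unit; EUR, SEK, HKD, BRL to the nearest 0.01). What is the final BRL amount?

BRL 3,615,323.94

CHF 656,000.00 ÷ 0.937433 = EUR 699,783.34
EUR 699,783.34 ÷ 0.00916246 = JPY 76,375,050
JPY 76,375,050 × 0.0949931 = SEK 7,255,102.76
SEK 7,255,102.76 ÷ 1.25364 = HKD 5,787,229.79
HKD 5,787,229.79 ÷ 1.60075 = BRL 3,615,323.94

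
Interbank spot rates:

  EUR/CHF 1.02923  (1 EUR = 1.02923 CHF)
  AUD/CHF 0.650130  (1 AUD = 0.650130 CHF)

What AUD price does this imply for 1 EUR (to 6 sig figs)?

1 EUR × 1.02923 = 1.02923 CHF
1.02923 CHF ÷ 0.650130 = 1.58311 AUD

EUR/AUD = 1.58311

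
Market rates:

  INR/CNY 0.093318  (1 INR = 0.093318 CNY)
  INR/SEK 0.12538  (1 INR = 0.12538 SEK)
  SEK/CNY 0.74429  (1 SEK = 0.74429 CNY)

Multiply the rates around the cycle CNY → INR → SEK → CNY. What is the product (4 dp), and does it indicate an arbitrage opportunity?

Around CNY → INR → SEK → CNY: 1 ÷ 0.093318 × 0.12538 × 0.74429 = 1.000012
Product ≈ 1 (deviation 0.001%, within rounding noise).

1.0000 (no arbitrage)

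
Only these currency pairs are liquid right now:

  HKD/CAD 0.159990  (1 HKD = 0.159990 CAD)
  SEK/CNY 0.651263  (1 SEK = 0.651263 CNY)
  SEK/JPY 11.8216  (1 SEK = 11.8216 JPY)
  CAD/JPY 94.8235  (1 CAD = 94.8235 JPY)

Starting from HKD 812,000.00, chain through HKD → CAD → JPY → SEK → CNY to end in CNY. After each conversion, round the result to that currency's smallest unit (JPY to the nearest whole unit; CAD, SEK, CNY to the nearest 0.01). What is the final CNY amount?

CNY 678,648.65

HKD 812,000.00 × 0.159990 = CAD 129,911.88
CAD 129,911.88 × 94.8235 = JPY 12,318,699
JPY 12,318,699 ÷ 11.8216 = SEK 1,042,050.06
SEK 1,042,050.06 × 0.651263 = CNY 678,648.65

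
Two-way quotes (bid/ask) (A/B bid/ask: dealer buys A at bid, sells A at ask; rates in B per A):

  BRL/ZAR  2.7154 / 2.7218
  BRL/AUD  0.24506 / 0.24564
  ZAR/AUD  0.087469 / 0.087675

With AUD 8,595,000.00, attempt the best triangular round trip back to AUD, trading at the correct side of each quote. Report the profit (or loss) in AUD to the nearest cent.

Best loop AUD → ZAR → BRL → AUD:
AUD 8,595,000.00 ÷ 0.087675 (buy ZAR at ask) = ZAR 98,032,506.42
ZAR 98,032,506.42 ÷ 2.7218 (buy BRL at ask) = BRL 36,017,527.52
BRL 36,017,527.52 × 0.24506 (sell BRL at bid) = AUD 8,826,455.30

Net profit: AUD 231,455.30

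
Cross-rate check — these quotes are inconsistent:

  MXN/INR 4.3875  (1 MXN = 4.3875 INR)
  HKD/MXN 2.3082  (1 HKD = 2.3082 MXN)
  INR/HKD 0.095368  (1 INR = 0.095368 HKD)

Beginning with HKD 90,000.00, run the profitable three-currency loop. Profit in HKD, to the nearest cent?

Profit: HKD 3,185.70

Profitable loop is HKD → INR → MXN → HKD:
HKD 90,000.00 ÷ 0.095368 = INR 943,712.78
INR 943,712.78 ÷ 4.3875 = MXN 215,091.23
MXN 215,091.23 ÷ 2.3082 = HKD 93,185.70
Profit = HKD 93,185.70 − HKD 90,000.00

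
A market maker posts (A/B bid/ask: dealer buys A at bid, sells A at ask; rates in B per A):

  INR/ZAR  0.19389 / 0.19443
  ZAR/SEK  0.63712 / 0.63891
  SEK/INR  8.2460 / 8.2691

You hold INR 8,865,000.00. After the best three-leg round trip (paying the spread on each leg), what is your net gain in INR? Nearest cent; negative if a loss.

Best loop INR → ZAR → SEK → INR:
INR 8,865,000.00 × 0.19389 (sell INR at bid) = ZAR 1,718,834.85
ZAR 1,718,834.85 × 0.63712 (sell ZAR at bid) = SEK 1,095,104.06
SEK 1,095,104.06 × 8.2460 (sell SEK at bid) = INR 9,030,228.08

Net profit: INR 165,228.08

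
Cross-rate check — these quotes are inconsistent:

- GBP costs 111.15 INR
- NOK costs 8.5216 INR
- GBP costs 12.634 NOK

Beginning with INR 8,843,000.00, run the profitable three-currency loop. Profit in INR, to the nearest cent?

Profitable loop is INR → NOK → GBP → INR:
INR 8,843,000.00 ÷ 8.5216 = NOK 1,037,715.92
NOK 1,037,715.92 ÷ 12.634 = GBP 82,136.77
GBP 82,136.77 × 111.15 = INR 9,129,501.72
Profit = INR 9,129,501.72 − INR 8,843,000.00

Profit: INR 286,501.72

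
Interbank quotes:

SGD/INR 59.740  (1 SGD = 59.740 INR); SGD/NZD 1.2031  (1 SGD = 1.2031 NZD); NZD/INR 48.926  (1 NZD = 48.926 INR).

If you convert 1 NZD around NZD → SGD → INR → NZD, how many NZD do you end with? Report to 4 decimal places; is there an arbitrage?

1.0149 (arbitrage exists)

Around NZD → SGD → INR → NZD: 1 ÷ 1.2031 × 59.740 ÷ 48.926 = 1.014901
Product > 1; profitable direction is NZD → SGD → INR → NZD.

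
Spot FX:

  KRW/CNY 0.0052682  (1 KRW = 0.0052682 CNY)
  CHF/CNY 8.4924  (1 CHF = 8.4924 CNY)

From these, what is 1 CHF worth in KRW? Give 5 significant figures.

CHF/KRW = 1612.0

1 CHF × 8.4924 = 8.4924 CNY
8.4924 CNY ÷ 0.0052682 = 1612.01 KRW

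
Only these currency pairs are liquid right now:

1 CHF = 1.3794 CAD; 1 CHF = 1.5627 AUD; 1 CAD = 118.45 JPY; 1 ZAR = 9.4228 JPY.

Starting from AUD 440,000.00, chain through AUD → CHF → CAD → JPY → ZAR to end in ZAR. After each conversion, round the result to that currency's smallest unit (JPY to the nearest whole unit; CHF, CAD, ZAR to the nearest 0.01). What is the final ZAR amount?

AUD 440,000.00 ÷ 1.5627 = CHF 281,563.96
CHF 281,563.96 × 1.3794 = CAD 388,389.33
CAD 388,389.33 × 118.45 = JPY 46,004,716
JPY 46,004,716 ÷ 9.4228 = ZAR 4,882,276.61

ZAR 4,882,276.61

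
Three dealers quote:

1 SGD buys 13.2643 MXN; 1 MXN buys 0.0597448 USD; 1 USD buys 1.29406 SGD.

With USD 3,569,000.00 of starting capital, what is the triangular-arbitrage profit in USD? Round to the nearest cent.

Profitable loop is USD → SGD → MXN → USD:
USD 3,569,000.00 × 1.29406 = SGD 4,618,500.14
SGD 4,618,500.14 × 13.2643 = MXN 61,261,171.41
MXN 61,261,171.41 × 0.0597448 = USD 3,660,036.43
Profit = USD 3,660,036.43 − USD 3,569,000.00

Profit: USD 91,036.43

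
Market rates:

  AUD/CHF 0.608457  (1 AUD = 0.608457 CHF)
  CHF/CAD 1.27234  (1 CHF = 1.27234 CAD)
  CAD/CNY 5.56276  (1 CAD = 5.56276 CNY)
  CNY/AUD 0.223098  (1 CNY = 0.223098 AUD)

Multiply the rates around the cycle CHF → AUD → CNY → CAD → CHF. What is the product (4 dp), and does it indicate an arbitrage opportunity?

Around CHF → AUD → CNY → CAD → CHF: 1 ÷ 0.608457 ÷ 0.223098 ÷ 5.56276 ÷ 1.27234 = 1.040833
Product > 1; profitable direction is CHF → AUD → CNY → CAD → CHF.

1.0408 (arbitrage exists)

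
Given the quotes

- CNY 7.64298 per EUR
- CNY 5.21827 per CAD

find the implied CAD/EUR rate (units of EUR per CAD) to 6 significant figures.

CAD/EUR = 0.682753

1 CAD × 5.21827 = 5.21827 CNY
5.21827 CNY ÷ 7.64298 = 0.682753 EUR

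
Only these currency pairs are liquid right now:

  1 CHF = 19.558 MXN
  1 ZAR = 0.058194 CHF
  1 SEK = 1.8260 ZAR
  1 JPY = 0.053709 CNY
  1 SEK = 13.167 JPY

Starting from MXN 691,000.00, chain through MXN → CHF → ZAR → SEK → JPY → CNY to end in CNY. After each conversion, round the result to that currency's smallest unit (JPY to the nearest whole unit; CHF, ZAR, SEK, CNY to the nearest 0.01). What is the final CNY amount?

MXN 691,000.00 ÷ 19.558 = CHF 35,330.81
CHF 35,330.81 ÷ 0.058194 = ZAR 607,121.18
ZAR 607,121.18 ÷ 1.8260 = SEK 332,486.96
SEK 332,486.96 × 13.167 = JPY 4,377,856
JPY 4,377,856 × 0.053709 = CNY 235,130.27

CNY 235,130.27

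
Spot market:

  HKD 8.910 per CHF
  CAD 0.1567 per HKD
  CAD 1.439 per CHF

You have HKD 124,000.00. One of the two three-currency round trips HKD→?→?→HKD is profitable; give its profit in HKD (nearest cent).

Profit: HKD 3,801.45

Profitable loop is HKD → CHF → CAD → HKD:
HKD 124,000.00 ÷ 8.910 = CHF 13,916.95
CHF 13,916.95 × 1.439 = CAD 20,026.49
CAD 20,026.49 ÷ 0.1567 = HKD 127,801.45
Profit = HKD 127,801.45 − HKD 124,000.00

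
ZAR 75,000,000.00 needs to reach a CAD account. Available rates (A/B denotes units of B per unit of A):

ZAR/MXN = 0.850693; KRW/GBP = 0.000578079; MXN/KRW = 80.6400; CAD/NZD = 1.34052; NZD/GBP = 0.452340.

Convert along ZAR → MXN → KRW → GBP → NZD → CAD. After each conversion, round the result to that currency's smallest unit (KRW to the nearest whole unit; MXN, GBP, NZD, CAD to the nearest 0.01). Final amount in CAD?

ZAR 75,000,000.00 × 0.850693 = MXN 63,801,975.00
MXN 63,801,975.00 × 80.6400 = KRW 5,144,991,264
KRW 5,144,991,264 × 0.000578079 = GBP 2,974,211.40
GBP 2,974,211.40 ÷ 0.452340 = NZD 6,575,167.79
NZD 6,575,167.79 ÷ 1.34052 = CAD 4,904,938.23

CAD 4,904,938.23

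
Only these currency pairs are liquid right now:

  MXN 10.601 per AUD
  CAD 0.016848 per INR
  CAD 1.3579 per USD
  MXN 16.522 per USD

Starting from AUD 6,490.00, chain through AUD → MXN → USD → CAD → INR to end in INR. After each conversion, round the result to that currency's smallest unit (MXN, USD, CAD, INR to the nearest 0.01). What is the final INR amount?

INR 335,620.25

AUD 6,490.00 × 10.601 = MXN 68,800.49
MXN 68,800.49 ÷ 16.522 = USD 4,164.17
USD 4,164.17 × 1.3579 = CAD 5,654.53
CAD 5,654.53 ÷ 0.016848 = INR 335,620.25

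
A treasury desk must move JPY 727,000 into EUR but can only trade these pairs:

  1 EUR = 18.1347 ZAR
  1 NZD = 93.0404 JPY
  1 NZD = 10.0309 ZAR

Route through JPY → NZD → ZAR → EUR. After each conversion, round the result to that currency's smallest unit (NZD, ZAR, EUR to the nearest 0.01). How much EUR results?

EUR 4,322.08

JPY 727,000 ÷ 93.0404 = NZD 7,813.81
NZD 7,813.81 × 10.0309 = ZAR 78,379.55
ZAR 78,379.55 ÷ 18.1347 = EUR 4,322.08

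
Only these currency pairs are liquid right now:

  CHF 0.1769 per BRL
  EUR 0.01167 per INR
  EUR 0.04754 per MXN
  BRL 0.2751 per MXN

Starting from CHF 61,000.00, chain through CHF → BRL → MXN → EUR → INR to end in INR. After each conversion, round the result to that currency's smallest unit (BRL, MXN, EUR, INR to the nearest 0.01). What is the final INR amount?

INR 5,106,222.79

CHF 61,000.00 ÷ 0.1769 = BRL 344,827.59
BRL 344,827.59 ÷ 0.2751 = MXN 1,253,462.70
MXN 1,253,462.70 × 0.04754 = EUR 59,589.62
EUR 59,589.62 ÷ 0.01167 = INR 5,106,222.79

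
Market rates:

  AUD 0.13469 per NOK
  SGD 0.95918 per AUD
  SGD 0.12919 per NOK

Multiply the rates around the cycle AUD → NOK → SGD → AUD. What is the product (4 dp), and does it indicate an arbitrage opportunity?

Around AUD → NOK → SGD → AUD: 1 ÷ 0.13469 × 0.12919 ÷ 0.95918 = 0.999985
Product ≈ 1 (deviation 0.002%, within rounding noise).

1.0000 (no arbitrage)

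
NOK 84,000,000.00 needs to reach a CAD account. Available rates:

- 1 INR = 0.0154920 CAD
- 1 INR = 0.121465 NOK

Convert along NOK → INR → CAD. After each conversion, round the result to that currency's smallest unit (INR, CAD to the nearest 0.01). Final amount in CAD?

NOK 84,000,000.00 ÷ 0.121465 = INR 691,557,238.71
INR 691,557,238.71 × 0.0154920 = CAD 10,713,604.74

CAD 10,713,604.74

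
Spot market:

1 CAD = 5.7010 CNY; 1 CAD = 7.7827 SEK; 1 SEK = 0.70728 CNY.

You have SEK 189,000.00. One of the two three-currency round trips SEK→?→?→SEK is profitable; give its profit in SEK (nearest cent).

Profitable loop is SEK → CAD → CNY → SEK:
SEK 189,000.00 ÷ 7.7827 = CAD 24,284.63
CAD 24,284.63 × 5.7010 = CNY 138,446.68
CNY 138,446.68 ÷ 0.70728 = SEK 195,745.23
Profit = SEK 195,745.23 − SEK 189,000.00

Profit: SEK 6,745.23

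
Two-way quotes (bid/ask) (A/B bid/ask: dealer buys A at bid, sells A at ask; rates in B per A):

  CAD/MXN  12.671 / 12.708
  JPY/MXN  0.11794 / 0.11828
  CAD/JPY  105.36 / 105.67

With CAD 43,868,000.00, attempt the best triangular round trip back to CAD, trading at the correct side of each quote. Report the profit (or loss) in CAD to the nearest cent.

Best loop CAD → MXN → JPY → CAD:
CAD 43,868,000.00 × 12.671 (sell CAD at bid) = MXN 555,851,428.00
MXN 555,851,428.00 ÷ 0.11828 (buy JPY at ask) = JPY 4,699,454,075
JPY 4,699,454,075 ÷ 105.67 (buy CAD at ask) = CAD 44,472,925.85

Net profit: CAD 604,925.85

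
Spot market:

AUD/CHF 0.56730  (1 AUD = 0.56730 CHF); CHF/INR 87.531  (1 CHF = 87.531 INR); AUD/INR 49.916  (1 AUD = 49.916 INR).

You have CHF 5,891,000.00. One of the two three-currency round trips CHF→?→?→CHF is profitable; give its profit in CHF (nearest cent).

Profitable loop is CHF → AUD → INR → CHF:
CHF 5,891,000.00 ÷ 0.56730 = AUD 10,384,276.40
AUD 10,384,276.40 × 49.916 = INR 518,341,540.63
INR 518,341,540.63 ÷ 87.531 = CHF 5,921,805.31
Profit = CHF 5,921,805.31 − CHF 5,891,000.00

Profit: CHF 30,805.31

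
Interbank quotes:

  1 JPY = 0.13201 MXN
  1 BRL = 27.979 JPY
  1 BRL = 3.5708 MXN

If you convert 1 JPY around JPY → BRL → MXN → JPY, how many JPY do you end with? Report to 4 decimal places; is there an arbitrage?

Around JPY → BRL → MXN → JPY: 1 ÷ 27.979 × 3.5708 ÷ 0.13201 = 0.966777
Product < 1; profitable direction is JPY → MXN → BRL → JPY.

0.9668 (arbitrage exists)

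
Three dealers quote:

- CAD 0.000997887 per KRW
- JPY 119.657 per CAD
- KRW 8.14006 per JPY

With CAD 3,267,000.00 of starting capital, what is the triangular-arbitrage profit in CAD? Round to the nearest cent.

Profit: CAD 94,259.58

Profitable loop is CAD → KRW → JPY → CAD:
CAD 3,267,000.00 ÷ 0.000997887 = KRW 3,273,917,788
KRW 3,273,917,788 ÷ 8.14006 = JPY 402,198,238
JPY 402,198,238 ÷ 119.657 = CAD 3,361,259.58
Profit = CAD 3,361,259.58 − CAD 3,267,000.00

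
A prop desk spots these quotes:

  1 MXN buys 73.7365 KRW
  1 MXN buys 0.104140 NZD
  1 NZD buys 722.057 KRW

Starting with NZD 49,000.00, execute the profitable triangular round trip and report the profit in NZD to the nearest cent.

Profit: NZD 969.23

Profitable loop is NZD → KRW → MXN → NZD:
NZD 49,000.00 × 722.057 = KRW 35,380,793
KRW 35,380,793 ÷ 73.7365 = MXN 479,827.40
MXN 479,827.40 × 0.104140 = NZD 49,969.23
Profit = NZD 49,969.23 − NZD 49,000.00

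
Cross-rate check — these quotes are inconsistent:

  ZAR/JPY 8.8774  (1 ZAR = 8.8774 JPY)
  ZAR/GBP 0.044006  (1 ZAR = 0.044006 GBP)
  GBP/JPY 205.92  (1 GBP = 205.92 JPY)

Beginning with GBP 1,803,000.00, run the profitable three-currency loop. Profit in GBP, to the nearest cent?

Profitable loop is GBP → JPY → ZAR → GBP:
GBP 1,803,000.00 × 205.92 = JPY 371,273,760
JPY 371,273,760 ÷ 8.8774 = ZAR 41,822,353.39
ZAR 41,822,353.39 × 0.044006 = GBP 1,840,434.48
Profit = GBP 1,840,434.48 − GBP 1,803,000.00

Profit: GBP 37,434.48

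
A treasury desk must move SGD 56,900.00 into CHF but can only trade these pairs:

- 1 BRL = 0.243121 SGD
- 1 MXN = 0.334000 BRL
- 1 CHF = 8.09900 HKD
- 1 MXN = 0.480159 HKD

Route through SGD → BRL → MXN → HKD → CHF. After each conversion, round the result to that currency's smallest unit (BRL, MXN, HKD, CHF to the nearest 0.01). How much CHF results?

SGD 56,900.00 ÷ 0.243121 = BRL 234,039.84
BRL 234,039.84 ÷ 0.334000 = MXN 700,718.08
MXN 700,718.08 × 0.480159 = HKD 336,456.09
HKD 336,456.09 ÷ 8.09900 = CHF 41,542.92

CHF 41,542.92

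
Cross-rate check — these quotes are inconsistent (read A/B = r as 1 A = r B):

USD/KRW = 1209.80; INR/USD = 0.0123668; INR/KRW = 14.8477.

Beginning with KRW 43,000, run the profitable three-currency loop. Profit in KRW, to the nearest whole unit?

Profitable loop is KRW → INR → USD → KRW:
KRW 43,000 ÷ 14.8477 = INR 2,896.07
INR 2,896.07 × 0.0123668 = USD 35.82
USD 35.82 × 1209.80 = KRW 43,329
Profit = KRW 43,329 − KRW 43,000

Profit: KRW 329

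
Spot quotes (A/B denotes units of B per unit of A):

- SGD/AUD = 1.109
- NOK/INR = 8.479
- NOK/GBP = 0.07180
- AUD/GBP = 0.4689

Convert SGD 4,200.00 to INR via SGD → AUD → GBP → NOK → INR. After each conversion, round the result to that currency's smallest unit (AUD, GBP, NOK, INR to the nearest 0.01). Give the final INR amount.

INR 257,917.44

SGD 4,200.00 × 1.109 = AUD 4,657.80
AUD 4,657.80 × 0.4689 = GBP 2,184.04
GBP 2,184.04 ÷ 0.07180 = NOK 30,418.38
NOK 30,418.38 × 8.479 = INR 257,917.44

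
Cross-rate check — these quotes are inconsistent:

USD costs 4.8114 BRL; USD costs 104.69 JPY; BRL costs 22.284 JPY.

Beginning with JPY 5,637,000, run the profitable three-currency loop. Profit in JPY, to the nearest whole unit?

Profitable loop is JPY → USD → BRL → JPY:
JPY 5,637,000 ÷ 104.69 = USD 53,844.68
USD 53,844.68 × 4.8114 = BRL 259,068.31
BRL 259,068.31 × 22.284 = JPY 5,773,078
Profit = JPY 5,773,078 − JPY 5,637,000

Profit: JPY 136,078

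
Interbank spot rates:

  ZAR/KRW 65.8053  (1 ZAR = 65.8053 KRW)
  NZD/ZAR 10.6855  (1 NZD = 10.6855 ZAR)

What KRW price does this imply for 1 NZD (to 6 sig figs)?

1 NZD × 10.6855 = 10.6855 ZAR
10.6855 ZAR × 65.8053 = 703.163 KRW

NZD/KRW = 703.163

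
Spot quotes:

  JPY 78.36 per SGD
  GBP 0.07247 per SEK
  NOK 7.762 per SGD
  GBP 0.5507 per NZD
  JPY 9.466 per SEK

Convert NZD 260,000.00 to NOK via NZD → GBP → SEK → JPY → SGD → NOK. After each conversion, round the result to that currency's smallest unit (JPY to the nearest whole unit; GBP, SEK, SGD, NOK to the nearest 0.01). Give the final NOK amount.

NZD 260,000.00 × 0.5507 = GBP 143,182.00
GBP 143,182.00 ÷ 0.07247 = SEK 1,975,741.69
SEK 1,975,741.69 × 9.466 = JPY 18,702,371
JPY 18,702,371 ÷ 78.36 = SGD 238,672.42
SGD 238,672.42 × 7.762 = NOK 1,852,575.32

NOK 1,852,575.32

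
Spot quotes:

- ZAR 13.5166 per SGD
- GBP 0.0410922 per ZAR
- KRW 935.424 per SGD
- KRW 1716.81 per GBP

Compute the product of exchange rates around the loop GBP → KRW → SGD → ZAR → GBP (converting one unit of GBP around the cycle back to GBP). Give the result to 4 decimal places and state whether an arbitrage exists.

Around GBP → KRW → SGD → ZAR → GBP: 1 × 1716.81 ÷ 935.424 × 13.5166 × 0.0410922 = 1.019390
Product > 1; profitable direction is GBP → KRW → SGD → ZAR → GBP.

1.0194 (arbitrage exists)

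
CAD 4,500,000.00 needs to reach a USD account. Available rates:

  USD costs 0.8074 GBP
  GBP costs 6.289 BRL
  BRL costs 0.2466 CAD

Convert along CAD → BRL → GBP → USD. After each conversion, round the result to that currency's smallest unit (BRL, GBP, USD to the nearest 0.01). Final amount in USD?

USD 3,593,760.26

CAD 4,500,000.00 ÷ 0.2466 = BRL 18,248,175.18
BRL 18,248,175.18 ÷ 6.289 = GBP 2,901,602.03
GBP 2,901,602.03 ÷ 0.8074 = USD 3,593,760.26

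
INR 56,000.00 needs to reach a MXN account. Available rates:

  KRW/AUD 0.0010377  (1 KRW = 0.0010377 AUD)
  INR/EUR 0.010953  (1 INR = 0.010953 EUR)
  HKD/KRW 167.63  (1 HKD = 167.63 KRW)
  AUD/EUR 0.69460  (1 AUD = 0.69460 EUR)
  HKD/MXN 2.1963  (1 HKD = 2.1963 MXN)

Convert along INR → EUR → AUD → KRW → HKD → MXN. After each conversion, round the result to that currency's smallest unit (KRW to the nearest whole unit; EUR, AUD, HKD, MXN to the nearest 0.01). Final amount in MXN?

MXN 11,149.45

INR 56,000.00 × 0.010953 = EUR 613.37
EUR 613.37 ÷ 0.69460 = AUD 883.05
AUD 883.05 ÷ 0.0010377 = KRW 850,968
KRW 850,968 ÷ 167.63 = HKD 5,076.47
HKD 5,076.47 × 2.1963 = MXN 11,149.45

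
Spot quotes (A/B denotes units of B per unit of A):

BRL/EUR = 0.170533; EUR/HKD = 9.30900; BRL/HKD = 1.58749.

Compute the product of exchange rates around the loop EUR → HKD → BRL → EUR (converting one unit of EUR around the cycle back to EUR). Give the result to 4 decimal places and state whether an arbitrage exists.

Around EUR → HKD → BRL → EUR: 1 × 9.30900 ÷ 1.58749 × 0.170533 = 1.000001
Product ≈ 1 (deviation 0.000%, within rounding noise).

1.0000 (no arbitrage)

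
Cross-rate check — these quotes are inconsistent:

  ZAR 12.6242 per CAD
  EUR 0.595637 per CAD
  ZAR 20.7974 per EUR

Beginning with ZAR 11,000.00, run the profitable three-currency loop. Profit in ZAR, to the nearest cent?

Profitable loop is ZAR → EUR → CAD → ZAR:
ZAR 11,000.00 ÷ 20.7974 = EUR 528.91
EUR 528.91 ÷ 0.595637 = CAD 887.98
CAD 887.98 × 12.6242 = ZAR 11,210.01
Profit = ZAR 11,210.01 − ZAR 11,000.00

Profit: ZAR 210.01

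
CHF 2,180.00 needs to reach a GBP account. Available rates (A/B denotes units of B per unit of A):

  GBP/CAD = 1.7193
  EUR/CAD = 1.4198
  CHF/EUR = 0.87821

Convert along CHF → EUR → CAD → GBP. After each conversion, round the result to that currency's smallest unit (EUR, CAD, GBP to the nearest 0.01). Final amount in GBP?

GBP 1,581.00

CHF 2,180.00 × 0.87821 = EUR 1,914.50
EUR 1,914.50 × 1.4198 = CAD 2,718.21
CAD 2,718.21 ÷ 1.7193 = GBP 1,581.00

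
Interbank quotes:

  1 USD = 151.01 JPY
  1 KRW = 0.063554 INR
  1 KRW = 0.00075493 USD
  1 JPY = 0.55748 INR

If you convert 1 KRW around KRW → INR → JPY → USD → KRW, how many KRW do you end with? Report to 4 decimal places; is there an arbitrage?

1.0000 (no arbitrage)

Around KRW → INR → JPY → USD → KRW: 1 × 0.063554 ÷ 0.55748 ÷ 151.01 ÷ 0.00075493 = 1.000003
Product ≈ 1 (deviation 0.000%, within rounding noise).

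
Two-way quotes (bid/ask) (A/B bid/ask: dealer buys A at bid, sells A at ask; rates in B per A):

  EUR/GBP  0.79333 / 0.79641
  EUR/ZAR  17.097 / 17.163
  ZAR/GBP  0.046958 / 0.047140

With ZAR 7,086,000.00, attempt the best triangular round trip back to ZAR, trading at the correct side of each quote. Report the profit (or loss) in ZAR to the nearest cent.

Net profit: ZAR 57,218.70

Best loop ZAR → GBP → EUR → ZAR:
ZAR 7,086,000.00 × 0.046958 (sell ZAR at bid) = GBP 332,744.39
GBP 332,744.39 ÷ 0.79641 (buy EUR at ask) = EUR 417,805.39
EUR 417,805.39 × 17.097 (sell EUR at bid) = ZAR 7,143,218.70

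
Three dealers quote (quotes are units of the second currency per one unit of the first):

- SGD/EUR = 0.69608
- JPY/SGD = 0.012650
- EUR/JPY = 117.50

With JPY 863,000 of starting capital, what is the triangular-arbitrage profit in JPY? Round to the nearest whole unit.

Profitable loop is JPY → SGD → EUR → JPY:
JPY 863,000 × 0.012650 = SGD 10,916.95
SGD 10,916.95 × 0.69608 = EUR 7,599.07
EUR 7,599.07 × 117.50 = JPY 892,891
Profit = JPY 892,891 − JPY 863,000

Profit: JPY 29,891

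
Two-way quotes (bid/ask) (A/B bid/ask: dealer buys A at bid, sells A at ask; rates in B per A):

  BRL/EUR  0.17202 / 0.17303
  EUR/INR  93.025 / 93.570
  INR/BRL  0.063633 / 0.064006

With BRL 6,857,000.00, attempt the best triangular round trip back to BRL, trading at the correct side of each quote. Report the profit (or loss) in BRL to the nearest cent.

Net profit: BRL 125,246.39

Best loop BRL → EUR → INR → BRL:
BRL 6,857,000.00 × 0.17202 (sell BRL at bid) = EUR 1,179,541.14
EUR 1,179,541.14 × 93.025 (sell EUR at bid) = INR 109,726,814.55
INR 109,726,814.55 × 0.063633 (sell INR at bid) = BRL 6,982,246.39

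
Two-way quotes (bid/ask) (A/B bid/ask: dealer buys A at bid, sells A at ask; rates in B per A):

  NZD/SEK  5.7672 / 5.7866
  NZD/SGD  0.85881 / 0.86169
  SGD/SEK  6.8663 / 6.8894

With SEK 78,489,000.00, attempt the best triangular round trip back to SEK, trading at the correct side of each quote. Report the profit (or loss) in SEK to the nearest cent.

Best loop SEK → NZD → SGD → SEK:
SEK 78,489,000.00 ÷ 5.7866 (buy NZD at ask) = NZD 13,563,923.55
NZD 13,563,923.55 × 0.85881 (sell NZD at bid) = SGD 11,648,833.18
SGD 11,648,833.18 × 6.8663 (sell SGD at bid) = SEK 79,984,383.28

Net profit: SEK 1,495,383.28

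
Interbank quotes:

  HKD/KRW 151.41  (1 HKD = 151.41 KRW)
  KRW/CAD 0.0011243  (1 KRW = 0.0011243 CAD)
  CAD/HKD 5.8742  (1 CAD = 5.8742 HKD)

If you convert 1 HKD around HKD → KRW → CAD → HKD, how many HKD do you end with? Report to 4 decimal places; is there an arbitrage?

1.0000 (no arbitrage)

Around HKD → KRW → CAD → HKD: 1 × 151.41 × 0.0011243 × 5.8742 = 0.999967
Product ≈ 1 (deviation 0.003%, within rounding noise).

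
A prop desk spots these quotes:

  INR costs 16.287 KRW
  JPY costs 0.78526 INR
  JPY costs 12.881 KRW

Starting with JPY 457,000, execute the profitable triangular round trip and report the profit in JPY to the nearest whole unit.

Profitable loop is JPY → KRW → INR → JPY:
JPY 457,000 × 12.881 = KRW 5,886,617
KRW 5,886,617 ÷ 16.287 = INR 361,430.40
INR 361,430.40 ÷ 0.78526 = JPY 460,268
Profit = JPY 460,268 − JPY 457,000

Profit: JPY 3,268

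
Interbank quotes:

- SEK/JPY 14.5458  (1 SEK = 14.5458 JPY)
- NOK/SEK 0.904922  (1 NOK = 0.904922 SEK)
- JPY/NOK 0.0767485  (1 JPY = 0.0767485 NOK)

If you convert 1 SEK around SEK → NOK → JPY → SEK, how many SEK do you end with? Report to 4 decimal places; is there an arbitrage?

0.9899 (arbitrage exists)

Around SEK → NOK → JPY → SEK: 1 ÷ 0.904922 ÷ 0.0767485 ÷ 14.5458 = 0.989877
Product < 1; profitable direction is SEK → JPY → NOK → SEK.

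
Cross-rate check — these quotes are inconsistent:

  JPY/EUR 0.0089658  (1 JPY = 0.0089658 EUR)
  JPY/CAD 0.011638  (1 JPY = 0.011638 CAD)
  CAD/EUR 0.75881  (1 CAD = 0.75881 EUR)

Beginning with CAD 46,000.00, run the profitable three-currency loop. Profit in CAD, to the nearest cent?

Profitable loop is CAD → JPY → EUR → CAD:
CAD 46,000.00 ÷ 0.011638 = JPY 3,952,569
JPY 3,952,569 × 0.0089658 = EUR 35,437.94
EUR 35,437.94 ÷ 0.75881 = CAD 46,702.00
Profit = CAD 46,702.00 − CAD 46,000.00

Profit: CAD 702.00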